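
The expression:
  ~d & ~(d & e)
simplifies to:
~d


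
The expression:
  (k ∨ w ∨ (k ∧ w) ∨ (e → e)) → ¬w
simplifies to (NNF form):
¬w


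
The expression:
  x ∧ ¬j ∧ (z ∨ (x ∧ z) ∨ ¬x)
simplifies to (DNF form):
x ∧ z ∧ ¬j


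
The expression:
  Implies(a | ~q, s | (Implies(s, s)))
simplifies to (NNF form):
True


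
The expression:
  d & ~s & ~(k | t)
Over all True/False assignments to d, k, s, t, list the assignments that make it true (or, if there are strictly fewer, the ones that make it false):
is true only for:
  d=True, k=False, s=False, t=False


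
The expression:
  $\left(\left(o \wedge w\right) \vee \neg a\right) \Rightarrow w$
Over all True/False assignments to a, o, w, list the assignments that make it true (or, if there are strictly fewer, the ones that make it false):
is false only for:
  a=False, o=False, w=False;
  a=False, o=True, w=False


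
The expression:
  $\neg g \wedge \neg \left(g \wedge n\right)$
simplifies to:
$\neg g$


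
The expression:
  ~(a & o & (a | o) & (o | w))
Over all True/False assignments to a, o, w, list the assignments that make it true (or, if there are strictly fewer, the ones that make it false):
is false only for:
  a=True, o=True, w=False;
  a=True, o=True, w=True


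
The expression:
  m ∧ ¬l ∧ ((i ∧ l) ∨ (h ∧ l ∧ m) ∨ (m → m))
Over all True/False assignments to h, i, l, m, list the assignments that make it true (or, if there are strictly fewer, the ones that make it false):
is true only for:
  h=False, i=False, l=False, m=True;
  h=False, i=True, l=False, m=True;
  h=True, i=False, l=False, m=True;
  h=True, i=True, l=False, m=True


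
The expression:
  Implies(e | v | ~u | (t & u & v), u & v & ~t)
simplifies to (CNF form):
u & (v | ~e) & (~t | ~v)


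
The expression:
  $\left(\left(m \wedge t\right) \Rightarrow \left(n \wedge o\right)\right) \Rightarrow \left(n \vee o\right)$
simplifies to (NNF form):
$n \vee o \vee \left(m \wedge t\right)$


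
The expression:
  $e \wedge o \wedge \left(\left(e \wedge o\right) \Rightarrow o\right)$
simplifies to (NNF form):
$e \wedge o$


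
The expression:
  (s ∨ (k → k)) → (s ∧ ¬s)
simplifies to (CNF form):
False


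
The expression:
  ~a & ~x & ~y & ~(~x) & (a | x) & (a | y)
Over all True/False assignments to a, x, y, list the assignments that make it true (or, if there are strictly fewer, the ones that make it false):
is never true.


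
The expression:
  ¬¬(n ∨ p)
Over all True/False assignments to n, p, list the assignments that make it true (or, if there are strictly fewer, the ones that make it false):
is false only for:
  n=False, p=False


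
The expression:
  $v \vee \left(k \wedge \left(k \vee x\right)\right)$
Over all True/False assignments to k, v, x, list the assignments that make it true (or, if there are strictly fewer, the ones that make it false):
is false only for:
  k=False, v=False, x=False;
  k=False, v=False, x=True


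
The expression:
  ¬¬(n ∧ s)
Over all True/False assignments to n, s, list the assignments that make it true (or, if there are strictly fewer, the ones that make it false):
is true only for:
  n=True, s=True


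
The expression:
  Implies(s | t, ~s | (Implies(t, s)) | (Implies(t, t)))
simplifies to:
True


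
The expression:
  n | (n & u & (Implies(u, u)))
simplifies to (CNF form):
n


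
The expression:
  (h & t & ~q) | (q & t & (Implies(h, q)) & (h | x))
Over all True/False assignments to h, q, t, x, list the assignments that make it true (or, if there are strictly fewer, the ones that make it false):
is true only for:
  h=False, q=True, t=True, x=True;
  h=True, q=False, t=True, x=False;
  h=True, q=False, t=True, x=True;
  h=True, q=True, t=True, x=False;
  h=True, q=True, t=True, x=True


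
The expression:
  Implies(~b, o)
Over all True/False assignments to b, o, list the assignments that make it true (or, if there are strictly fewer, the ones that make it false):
is false only for:
  b=False, o=False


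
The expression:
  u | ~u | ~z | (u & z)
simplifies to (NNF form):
True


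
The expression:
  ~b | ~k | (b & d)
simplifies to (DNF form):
d | ~b | ~k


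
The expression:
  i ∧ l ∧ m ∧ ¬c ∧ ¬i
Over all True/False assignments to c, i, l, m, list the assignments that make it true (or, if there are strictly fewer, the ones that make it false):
is never true.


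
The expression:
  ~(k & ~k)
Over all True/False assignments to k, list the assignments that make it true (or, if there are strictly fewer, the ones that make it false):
is always true.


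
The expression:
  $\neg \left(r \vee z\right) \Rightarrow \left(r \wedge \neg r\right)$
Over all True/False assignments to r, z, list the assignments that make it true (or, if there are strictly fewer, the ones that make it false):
is false only for:
  r=False, z=False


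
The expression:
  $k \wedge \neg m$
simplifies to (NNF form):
$k \wedge \neg m$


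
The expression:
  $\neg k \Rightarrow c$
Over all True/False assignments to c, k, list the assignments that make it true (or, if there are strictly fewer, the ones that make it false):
is false only for:
  c=False, k=False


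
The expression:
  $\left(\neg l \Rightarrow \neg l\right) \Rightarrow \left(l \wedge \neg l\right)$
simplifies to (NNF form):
$\text{False}$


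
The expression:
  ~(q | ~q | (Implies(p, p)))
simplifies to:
False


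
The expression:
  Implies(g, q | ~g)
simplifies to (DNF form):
q | ~g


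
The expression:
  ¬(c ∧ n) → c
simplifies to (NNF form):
c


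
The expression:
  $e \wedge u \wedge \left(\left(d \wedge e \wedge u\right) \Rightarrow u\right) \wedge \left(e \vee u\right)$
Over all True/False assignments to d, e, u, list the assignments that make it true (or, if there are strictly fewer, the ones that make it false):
is true only for:
  d=False, e=True, u=True;
  d=True, e=True, u=True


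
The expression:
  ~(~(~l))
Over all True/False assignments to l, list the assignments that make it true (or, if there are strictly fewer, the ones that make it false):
is true only for:
  l=False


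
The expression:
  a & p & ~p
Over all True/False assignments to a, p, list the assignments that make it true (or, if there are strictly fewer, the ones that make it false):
is never true.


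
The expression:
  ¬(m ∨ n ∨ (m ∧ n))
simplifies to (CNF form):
¬m ∧ ¬n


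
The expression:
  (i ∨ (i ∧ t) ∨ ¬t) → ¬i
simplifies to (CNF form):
¬i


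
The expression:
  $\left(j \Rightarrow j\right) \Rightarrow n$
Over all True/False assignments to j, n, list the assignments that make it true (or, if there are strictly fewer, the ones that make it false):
is true only for:
  j=False, n=True;
  j=True, n=True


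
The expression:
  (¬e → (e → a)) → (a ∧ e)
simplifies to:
a ∧ e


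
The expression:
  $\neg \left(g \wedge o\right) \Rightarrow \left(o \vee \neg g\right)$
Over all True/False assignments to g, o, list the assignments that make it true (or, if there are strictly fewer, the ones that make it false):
is false only for:
  g=True, o=False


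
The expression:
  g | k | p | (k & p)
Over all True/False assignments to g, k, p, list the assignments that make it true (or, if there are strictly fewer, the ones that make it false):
is false only for:
  g=False, k=False, p=False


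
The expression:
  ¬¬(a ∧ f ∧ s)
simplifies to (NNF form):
a ∧ f ∧ s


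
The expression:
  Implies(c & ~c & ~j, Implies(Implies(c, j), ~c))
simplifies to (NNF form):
True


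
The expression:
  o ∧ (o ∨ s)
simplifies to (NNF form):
o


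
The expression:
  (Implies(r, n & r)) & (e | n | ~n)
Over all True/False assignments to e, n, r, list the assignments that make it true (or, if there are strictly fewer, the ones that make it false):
is false only for:
  e=False, n=False, r=True;
  e=True, n=False, r=True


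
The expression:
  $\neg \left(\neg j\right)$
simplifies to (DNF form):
$j$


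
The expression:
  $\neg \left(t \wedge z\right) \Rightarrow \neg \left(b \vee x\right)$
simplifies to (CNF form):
$\left(t \vee \neg b\right) \wedge \left(t \vee \neg x\right) \wedge \left(z \vee \neg b\right) \wedge \left(z \vee \neg x\right)$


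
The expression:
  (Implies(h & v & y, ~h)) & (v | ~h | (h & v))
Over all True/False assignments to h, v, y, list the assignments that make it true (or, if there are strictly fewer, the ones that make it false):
is false only for:
  h=True, v=False, y=False;
  h=True, v=False, y=True;
  h=True, v=True, y=True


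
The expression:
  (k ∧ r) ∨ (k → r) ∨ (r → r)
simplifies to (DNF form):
True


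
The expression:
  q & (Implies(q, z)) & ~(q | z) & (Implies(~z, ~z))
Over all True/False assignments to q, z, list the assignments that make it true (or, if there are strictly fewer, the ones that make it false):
is never true.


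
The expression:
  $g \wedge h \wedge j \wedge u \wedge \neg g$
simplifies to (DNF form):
$\text{False}$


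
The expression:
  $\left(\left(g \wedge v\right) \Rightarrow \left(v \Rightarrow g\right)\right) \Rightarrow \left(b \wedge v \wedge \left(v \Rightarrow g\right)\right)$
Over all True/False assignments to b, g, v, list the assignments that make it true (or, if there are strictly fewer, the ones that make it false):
is true only for:
  b=True, g=True, v=True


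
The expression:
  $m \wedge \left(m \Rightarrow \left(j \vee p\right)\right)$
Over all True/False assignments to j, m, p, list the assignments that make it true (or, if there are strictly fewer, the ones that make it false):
is true only for:
  j=False, m=True, p=True;
  j=True, m=True, p=False;
  j=True, m=True, p=True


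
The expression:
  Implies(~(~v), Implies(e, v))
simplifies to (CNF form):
True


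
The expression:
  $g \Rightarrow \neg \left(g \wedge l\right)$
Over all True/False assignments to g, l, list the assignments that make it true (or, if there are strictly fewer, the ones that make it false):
is false only for:
  g=True, l=True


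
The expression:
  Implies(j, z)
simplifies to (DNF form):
z | ~j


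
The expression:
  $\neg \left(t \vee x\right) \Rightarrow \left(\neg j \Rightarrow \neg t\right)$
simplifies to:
$\text{True}$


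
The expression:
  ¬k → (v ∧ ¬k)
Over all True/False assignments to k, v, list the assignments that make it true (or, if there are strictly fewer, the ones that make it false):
is false only for:
  k=False, v=False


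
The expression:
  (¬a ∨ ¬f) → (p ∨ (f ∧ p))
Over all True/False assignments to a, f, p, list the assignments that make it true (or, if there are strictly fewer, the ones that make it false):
is false only for:
  a=False, f=False, p=False;
  a=False, f=True, p=False;
  a=True, f=False, p=False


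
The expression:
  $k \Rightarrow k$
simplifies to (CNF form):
$\text{True}$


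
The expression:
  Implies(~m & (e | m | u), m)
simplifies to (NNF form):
m | (~e & ~u)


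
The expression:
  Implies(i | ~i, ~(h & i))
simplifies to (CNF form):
~h | ~i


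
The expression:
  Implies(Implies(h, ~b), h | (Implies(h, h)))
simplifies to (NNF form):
True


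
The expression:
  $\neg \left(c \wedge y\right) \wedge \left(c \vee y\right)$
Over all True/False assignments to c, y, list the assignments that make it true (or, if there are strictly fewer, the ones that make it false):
is true only for:
  c=False, y=True;
  c=True, y=False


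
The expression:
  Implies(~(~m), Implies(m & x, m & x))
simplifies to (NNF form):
True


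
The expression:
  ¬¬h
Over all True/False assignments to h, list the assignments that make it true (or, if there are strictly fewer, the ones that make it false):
is true only for:
  h=True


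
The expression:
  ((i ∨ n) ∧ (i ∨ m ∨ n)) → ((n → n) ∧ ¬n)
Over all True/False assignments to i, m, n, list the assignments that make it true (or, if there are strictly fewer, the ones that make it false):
is true only for:
  i=False, m=False, n=False;
  i=False, m=True, n=False;
  i=True, m=False, n=False;
  i=True, m=True, n=False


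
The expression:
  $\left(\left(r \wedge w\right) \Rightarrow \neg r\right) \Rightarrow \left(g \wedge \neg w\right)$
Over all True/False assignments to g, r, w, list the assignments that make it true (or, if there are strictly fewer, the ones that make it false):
is true only for:
  g=False, r=True, w=True;
  g=True, r=False, w=False;
  g=True, r=True, w=False;
  g=True, r=True, w=True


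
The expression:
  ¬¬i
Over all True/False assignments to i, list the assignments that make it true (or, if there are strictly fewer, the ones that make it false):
is true only for:
  i=True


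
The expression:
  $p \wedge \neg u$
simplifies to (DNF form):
$p \wedge \neg u$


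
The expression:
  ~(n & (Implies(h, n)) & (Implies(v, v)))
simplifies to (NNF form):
~n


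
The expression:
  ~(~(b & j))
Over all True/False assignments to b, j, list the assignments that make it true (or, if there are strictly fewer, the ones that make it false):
is true only for:
  b=True, j=True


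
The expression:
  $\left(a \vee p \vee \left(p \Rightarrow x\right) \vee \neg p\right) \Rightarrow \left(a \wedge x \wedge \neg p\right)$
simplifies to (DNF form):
$a \wedge x \wedge \neg p$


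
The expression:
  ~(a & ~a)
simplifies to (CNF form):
True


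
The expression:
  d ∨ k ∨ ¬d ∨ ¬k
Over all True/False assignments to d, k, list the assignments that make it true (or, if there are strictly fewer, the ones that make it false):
is always true.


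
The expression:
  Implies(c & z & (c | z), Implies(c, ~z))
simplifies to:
~c | ~z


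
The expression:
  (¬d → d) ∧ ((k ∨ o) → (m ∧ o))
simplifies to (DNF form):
(d ∧ m ∧ o) ∨ (d ∧ ¬k ∧ ¬o)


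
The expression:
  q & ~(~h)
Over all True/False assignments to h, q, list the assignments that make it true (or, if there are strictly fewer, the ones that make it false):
is true only for:
  h=True, q=True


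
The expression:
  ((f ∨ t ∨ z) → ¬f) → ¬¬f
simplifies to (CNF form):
f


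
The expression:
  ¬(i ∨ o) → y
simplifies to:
i ∨ o ∨ y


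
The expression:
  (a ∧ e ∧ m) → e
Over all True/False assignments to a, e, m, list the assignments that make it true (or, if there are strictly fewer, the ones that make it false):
is always true.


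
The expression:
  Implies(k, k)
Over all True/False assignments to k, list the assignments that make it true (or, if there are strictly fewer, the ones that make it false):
is always true.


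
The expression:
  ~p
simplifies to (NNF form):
~p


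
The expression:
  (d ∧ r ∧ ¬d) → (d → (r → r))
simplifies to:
True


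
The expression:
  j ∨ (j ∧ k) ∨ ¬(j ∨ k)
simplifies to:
j ∨ ¬k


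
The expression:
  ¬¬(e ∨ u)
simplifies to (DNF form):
e ∨ u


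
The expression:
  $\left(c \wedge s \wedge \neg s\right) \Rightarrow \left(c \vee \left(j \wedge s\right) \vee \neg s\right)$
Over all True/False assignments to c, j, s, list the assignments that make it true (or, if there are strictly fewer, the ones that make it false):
is always true.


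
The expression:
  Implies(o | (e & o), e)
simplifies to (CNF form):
e | ~o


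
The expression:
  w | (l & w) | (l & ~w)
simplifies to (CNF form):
l | w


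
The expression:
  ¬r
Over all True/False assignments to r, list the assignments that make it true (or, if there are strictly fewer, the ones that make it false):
is true only for:
  r=False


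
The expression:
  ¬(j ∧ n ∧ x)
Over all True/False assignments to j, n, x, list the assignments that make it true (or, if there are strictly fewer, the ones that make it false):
is false only for:
  j=True, n=True, x=True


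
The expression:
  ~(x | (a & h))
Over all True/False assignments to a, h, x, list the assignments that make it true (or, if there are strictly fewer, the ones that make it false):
is true only for:
  a=False, h=False, x=False;
  a=False, h=True, x=False;
  a=True, h=False, x=False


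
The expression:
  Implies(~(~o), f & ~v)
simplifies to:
~o | (f & ~v)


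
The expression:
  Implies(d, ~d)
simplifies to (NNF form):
~d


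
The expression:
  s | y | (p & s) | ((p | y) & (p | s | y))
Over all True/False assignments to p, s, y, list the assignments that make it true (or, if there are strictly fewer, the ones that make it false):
is false only for:
  p=False, s=False, y=False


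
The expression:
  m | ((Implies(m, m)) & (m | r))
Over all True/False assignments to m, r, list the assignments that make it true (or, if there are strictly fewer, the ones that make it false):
is false only for:
  m=False, r=False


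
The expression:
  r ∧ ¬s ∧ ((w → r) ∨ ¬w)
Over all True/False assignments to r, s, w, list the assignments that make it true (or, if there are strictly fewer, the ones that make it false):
is true only for:
  r=True, s=False, w=False;
  r=True, s=False, w=True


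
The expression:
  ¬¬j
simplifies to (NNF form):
j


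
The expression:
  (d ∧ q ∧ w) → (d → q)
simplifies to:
True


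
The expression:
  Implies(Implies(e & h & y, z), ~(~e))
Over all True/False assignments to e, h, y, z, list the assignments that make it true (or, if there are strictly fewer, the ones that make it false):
is true only for:
  e=True, h=False, y=False, z=False;
  e=True, h=False, y=False, z=True;
  e=True, h=False, y=True, z=False;
  e=True, h=False, y=True, z=True;
  e=True, h=True, y=False, z=False;
  e=True, h=True, y=False, z=True;
  e=True, h=True, y=True, z=False;
  e=True, h=True, y=True, z=True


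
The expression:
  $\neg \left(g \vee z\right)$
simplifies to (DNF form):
$\neg g \wedge \neg z$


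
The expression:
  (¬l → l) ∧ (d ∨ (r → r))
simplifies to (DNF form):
l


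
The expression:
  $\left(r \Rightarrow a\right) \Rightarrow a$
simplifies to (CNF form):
$a \vee r$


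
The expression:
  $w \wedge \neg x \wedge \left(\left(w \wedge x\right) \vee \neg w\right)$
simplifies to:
$\text{False}$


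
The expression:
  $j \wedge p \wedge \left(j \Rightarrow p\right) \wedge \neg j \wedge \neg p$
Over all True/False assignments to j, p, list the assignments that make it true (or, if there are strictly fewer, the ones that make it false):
is never true.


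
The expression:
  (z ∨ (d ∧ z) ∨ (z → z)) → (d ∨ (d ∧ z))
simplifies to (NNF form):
d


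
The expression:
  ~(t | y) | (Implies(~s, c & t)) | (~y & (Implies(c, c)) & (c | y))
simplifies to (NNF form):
s | (c & t) | (~t & ~y)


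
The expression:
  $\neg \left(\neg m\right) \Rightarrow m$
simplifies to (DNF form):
$\text{True}$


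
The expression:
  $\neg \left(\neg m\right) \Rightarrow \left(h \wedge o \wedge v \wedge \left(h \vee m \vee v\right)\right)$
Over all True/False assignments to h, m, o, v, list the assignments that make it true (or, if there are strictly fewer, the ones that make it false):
is false only for:
  h=False, m=True, o=False, v=False;
  h=False, m=True, o=False, v=True;
  h=False, m=True, o=True, v=False;
  h=False, m=True, o=True, v=True;
  h=True, m=True, o=False, v=False;
  h=True, m=True, o=False, v=True;
  h=True, m=True, o=True, v=False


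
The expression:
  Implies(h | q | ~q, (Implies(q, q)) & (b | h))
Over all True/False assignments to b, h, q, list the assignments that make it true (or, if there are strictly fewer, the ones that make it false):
is false only for:
  b=False, h=False, q=False;
  b=False, h=False, q=True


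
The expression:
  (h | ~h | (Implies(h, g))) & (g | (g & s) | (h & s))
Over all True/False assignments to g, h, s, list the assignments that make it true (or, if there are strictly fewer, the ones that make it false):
is false only for:
  g=False, h=False, s=False;
  g=False, h=False, s=True;
  g=False, h=True, s=False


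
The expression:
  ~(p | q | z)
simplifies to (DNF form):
~p & ~q & ~z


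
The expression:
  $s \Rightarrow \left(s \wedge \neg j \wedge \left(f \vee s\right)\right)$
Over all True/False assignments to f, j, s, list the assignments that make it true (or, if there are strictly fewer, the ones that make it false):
is false only for:
  f=False, j=True, s=True;
  f=True, j=True, s=True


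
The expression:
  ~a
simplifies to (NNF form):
~a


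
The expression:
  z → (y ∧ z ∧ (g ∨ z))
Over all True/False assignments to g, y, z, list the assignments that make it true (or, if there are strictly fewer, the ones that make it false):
is false only for:
  g=False, y=False, z=True;
  g=True, y=False, z=True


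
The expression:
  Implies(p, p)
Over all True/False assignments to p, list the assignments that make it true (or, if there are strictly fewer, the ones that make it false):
is always true.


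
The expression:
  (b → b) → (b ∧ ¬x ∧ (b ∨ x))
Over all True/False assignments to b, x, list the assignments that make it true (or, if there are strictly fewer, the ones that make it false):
is true only for:
  b=True, x=False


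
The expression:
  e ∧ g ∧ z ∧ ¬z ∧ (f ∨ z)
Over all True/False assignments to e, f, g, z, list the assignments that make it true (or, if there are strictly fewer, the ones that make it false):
is never true.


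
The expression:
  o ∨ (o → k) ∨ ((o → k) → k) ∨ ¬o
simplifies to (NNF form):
True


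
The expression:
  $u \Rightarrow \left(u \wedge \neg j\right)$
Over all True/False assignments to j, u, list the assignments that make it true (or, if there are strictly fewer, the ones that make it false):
is false only for:
  j=True, u=True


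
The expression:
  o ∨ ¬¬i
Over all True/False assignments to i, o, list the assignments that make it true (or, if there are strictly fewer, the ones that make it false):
is false only for:
  i=False, o=False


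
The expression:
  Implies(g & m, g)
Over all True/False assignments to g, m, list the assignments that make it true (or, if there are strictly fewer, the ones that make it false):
is always true.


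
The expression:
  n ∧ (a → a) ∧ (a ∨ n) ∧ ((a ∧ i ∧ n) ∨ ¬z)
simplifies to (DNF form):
(n ∧ ¬z) ∨ (a ∧ i ∧ n)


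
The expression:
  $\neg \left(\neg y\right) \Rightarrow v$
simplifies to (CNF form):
$v \vee \neg y$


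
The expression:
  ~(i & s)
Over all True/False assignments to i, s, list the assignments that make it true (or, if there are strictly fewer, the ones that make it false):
is false only for:
  i=True, s=True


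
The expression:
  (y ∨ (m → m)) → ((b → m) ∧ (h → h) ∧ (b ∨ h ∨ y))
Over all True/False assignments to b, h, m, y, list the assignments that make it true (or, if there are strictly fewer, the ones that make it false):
is false only for:
  b=False, h=False, m=False, y=False;
  b=False, h=False, m=True, y=False;
  b=True, h=False, m=False, y=False;
  b=True, h=False, m=False, y=True;
  b=True, h=True, m=False, y=False;
  b=True, h=True, m=False, y=True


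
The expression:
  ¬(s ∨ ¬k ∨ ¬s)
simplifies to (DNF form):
False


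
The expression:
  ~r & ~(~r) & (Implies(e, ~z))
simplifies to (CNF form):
False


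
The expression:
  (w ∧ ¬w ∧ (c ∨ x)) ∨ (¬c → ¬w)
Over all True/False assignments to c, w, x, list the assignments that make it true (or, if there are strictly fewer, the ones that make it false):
is false only for:
  c=False, w=True, x=False;
  c=False, w=True, x=True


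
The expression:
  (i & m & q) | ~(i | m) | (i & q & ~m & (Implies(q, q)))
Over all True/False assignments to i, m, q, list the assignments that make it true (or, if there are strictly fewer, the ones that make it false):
is true only for:
  i=False, m=False, q=False;
  i=False, m=False, q=True;
  i=True, m=False, q=True;
  i=True, m=True, q=True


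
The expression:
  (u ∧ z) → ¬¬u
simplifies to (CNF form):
True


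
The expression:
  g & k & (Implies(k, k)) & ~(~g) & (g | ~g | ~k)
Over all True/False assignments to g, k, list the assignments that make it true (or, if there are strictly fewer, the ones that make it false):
is true only for:
  g=True, k=True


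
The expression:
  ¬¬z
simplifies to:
z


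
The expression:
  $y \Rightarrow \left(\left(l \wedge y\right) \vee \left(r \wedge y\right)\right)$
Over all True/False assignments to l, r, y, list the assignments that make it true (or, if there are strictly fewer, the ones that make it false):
is false only for:
  l=False, r=False, y=True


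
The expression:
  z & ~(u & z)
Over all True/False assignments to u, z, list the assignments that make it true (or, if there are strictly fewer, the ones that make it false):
is true only for:
  u=False, z=True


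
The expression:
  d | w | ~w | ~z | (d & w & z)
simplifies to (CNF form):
True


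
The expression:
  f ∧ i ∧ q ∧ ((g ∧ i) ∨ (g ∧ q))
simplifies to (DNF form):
f ∧ g ∧ i ∧ q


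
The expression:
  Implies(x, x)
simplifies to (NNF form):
True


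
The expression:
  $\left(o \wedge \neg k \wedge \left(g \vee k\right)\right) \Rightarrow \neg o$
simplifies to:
$k \vee \neg g \vee \neg o$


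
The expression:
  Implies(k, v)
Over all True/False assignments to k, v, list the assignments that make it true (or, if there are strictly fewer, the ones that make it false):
is false only for:
  k=True, v=False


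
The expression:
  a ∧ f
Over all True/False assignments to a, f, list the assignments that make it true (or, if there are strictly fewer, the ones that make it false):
is true only for:
  a=True, f=True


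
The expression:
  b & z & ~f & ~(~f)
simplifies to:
False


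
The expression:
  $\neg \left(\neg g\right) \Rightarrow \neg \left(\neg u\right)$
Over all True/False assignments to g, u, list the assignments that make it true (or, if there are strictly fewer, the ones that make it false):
is false only for:
  g=True, u=False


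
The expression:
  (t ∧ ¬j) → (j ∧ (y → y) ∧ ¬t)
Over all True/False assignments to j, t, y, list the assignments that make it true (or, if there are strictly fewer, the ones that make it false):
is false only for:
  j=False, t=True, y=False;
  j=False, t=True, y=True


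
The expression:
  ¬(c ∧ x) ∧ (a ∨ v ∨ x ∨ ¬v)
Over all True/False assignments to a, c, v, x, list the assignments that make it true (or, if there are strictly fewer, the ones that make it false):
is false only for:
  a=False, c=True, v=False, x=True;
  a=False, c=True, v=True, x=True;
  a=True, c=True, v=False, x=True;
  a=True, c=True, v=True, x=True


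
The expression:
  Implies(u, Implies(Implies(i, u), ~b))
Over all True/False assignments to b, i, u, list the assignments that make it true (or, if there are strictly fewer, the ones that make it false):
is false only for:
  b=True, i=False, u=True;
  b=True, i=True, u=True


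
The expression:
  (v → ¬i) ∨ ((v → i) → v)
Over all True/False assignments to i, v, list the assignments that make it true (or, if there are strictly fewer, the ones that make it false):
is always true.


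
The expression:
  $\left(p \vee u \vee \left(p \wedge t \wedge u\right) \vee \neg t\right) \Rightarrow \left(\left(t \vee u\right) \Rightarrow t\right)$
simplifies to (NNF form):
$t \vee \neg u$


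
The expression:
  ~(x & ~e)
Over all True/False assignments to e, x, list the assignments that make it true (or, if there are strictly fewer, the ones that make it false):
is false only for:
  e=False, x=True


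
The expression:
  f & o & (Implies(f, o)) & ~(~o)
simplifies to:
f & o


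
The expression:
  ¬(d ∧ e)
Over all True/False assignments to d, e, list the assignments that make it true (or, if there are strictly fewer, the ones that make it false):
is false only for:
  d=True, e=True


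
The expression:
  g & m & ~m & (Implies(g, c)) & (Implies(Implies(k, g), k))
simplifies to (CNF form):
False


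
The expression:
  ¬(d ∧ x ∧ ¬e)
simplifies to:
e ∨ ¬d ∨ ¬x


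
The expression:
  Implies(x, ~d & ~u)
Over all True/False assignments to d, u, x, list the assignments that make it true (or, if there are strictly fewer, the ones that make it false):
is false only for:
  d=False, u=True, x=True;
  d=True, u=False, x=True;
  d=True, u=True, x=True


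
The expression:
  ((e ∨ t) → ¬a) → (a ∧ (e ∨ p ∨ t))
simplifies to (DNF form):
(a ∧ e) ∨ (a ∧ p) ∨ (a ∧ t)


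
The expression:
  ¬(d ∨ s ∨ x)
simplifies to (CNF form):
¬d ∧ ¬s ∧ ¬x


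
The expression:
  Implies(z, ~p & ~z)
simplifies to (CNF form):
~z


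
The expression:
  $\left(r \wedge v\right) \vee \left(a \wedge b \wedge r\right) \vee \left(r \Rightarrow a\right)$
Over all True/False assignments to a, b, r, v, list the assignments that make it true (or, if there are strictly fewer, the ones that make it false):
is false only for:
  a=False, b=False, r=True, v=False;
  a=False, b=True, r=True, v=False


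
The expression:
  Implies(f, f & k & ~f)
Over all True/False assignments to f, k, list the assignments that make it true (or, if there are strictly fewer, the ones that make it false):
is true only for:
  f=False, k=False;
  f=False, k=True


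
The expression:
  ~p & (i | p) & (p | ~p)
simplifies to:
i & ~p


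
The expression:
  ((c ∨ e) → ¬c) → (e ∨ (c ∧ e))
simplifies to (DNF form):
c ∨ e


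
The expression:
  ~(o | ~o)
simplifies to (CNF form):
False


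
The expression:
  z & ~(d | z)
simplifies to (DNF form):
False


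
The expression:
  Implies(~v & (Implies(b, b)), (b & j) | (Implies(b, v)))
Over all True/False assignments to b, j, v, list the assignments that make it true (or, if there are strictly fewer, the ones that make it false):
is false only for:
  b=True, j=False, v=False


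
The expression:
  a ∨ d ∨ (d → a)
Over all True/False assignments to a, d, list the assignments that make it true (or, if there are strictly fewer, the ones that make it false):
is always true.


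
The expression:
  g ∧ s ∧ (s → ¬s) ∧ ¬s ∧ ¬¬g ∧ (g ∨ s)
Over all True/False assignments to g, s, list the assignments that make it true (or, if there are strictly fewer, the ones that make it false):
is never true.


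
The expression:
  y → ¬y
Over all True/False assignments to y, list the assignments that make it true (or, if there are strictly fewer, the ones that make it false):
is true only for:
  y=False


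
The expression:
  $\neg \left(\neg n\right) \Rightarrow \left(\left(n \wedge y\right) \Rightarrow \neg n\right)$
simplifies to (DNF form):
$\neg n \vee \neg y$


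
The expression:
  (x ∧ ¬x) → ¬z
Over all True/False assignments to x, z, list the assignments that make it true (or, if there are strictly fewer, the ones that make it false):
is always true.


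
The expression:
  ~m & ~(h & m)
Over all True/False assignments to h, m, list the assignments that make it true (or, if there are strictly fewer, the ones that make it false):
is true only for:
  h=False, m=False;
  h=True, m=False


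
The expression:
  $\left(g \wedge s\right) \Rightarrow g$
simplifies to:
$\text{True}$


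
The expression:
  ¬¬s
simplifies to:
s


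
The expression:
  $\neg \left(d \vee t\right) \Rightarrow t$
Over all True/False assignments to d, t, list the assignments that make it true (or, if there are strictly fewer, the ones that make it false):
is false only for:
  d=False, t=False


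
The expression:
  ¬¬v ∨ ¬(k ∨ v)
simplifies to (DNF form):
v ∨ ¬k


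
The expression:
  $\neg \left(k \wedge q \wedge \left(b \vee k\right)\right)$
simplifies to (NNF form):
$\neg k \vee \neg q$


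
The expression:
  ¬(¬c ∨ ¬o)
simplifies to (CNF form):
c ∧ o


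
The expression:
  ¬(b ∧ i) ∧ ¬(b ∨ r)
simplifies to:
¬b ∧ ¬r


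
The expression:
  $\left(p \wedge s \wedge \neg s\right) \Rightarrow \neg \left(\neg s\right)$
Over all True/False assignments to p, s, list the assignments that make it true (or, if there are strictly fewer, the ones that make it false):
is always true.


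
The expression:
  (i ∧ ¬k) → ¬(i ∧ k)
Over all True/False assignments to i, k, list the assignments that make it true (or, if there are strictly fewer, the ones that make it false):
is always true.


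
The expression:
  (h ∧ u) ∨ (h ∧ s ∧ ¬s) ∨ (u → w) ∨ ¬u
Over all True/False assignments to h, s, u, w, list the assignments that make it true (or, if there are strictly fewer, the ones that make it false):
is false only for:
  h=False, s=False, u=True, w=False;
  h=False, s=True, u=True, w=False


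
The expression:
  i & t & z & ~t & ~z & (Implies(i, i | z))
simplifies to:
False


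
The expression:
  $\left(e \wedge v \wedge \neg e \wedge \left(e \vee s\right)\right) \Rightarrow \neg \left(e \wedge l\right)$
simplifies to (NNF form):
$\text{True}$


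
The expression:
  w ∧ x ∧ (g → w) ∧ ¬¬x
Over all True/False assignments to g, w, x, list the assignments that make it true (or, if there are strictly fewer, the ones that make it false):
is true only for:
  g=False, w=True, x=True;
  g=True, w=True, x=True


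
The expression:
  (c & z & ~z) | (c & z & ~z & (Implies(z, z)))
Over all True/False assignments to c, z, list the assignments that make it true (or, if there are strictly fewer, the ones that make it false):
is never true.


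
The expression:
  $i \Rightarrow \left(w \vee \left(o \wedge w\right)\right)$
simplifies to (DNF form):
$w \vee \neg i$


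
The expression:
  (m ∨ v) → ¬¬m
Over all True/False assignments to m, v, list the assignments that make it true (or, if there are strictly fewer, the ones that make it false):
is false only for:
  m=False, v=True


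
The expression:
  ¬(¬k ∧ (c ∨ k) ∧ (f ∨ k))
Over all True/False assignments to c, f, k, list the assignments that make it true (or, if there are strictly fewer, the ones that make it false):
is false only for:
  c=True, f=True, k=False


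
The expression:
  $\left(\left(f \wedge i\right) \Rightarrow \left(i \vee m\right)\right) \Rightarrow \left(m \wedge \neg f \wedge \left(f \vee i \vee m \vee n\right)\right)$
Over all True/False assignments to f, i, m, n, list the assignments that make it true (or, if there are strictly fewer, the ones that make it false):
is true only for:
  f=False, i=False, m=True, n=False;
  f=False, i=False, m=True, n=True;
  f=False, i=True, m=True, n=False;
  f=False, i=True, m=True, n=True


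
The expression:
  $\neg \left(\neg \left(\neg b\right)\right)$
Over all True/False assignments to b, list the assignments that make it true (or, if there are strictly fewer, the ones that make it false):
is true only for:
  b=False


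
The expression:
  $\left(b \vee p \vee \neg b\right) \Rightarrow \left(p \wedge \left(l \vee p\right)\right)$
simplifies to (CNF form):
$p$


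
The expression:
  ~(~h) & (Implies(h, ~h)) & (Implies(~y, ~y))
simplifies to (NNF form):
False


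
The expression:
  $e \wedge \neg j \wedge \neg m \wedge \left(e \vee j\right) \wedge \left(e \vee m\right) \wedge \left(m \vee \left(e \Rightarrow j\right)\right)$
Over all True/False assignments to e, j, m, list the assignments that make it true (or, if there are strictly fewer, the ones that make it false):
is never true.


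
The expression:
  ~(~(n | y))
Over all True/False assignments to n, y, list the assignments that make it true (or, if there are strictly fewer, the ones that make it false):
is false only for:
  n=False, y=False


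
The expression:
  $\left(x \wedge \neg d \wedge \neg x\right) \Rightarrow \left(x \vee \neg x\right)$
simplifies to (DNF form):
$\text{True}$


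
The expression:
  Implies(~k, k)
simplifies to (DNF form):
k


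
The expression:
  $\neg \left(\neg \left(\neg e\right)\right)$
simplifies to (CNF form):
$\neg e$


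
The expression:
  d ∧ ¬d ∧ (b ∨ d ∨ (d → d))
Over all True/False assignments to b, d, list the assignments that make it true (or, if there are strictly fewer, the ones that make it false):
is never true.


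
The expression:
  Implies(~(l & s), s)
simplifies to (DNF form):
s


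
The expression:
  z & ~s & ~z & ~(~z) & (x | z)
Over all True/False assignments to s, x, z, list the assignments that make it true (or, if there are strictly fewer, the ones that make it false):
is never true.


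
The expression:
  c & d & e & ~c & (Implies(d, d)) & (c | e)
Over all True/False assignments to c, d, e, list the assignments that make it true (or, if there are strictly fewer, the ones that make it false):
is never true.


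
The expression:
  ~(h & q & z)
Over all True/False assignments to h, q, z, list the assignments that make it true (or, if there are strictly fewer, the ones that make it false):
is false only for:
  h=True, q=True, z=True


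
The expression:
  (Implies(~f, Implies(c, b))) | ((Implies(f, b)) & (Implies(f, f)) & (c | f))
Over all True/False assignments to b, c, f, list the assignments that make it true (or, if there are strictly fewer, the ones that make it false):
is always true.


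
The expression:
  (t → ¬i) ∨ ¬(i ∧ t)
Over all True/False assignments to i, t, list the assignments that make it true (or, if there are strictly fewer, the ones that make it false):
is false only for:
  i=True, t=True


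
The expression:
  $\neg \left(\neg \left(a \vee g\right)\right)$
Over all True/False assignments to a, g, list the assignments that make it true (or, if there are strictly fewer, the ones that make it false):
is false only for:
  a=False, g=False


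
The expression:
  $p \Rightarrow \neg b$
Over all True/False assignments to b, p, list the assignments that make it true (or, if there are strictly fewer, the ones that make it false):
is false only for:
  b=True, p=True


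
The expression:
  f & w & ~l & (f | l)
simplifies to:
f & w & ~l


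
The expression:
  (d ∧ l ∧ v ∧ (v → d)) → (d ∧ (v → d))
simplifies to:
True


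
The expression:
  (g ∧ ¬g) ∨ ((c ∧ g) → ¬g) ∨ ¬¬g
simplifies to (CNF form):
True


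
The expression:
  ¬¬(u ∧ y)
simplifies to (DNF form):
u ∧ y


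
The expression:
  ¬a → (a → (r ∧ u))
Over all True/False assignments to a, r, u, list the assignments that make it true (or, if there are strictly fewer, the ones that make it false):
is always true.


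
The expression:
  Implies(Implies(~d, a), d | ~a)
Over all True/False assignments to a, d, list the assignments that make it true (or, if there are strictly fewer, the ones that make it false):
is false only for:
  a=True, d=False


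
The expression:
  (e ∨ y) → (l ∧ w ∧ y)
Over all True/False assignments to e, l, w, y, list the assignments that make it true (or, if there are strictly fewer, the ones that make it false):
is true only for:
  e=False, l=False, w=False, y=False;
  e=False, l=False, w=True, y=False;
  e=False, l=True, w=False, y=False;
  e=False, l=True, w=True, y=False;
  e=False, l=True, w=True, y=True;
  e=True, l=True, w=True, y=True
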